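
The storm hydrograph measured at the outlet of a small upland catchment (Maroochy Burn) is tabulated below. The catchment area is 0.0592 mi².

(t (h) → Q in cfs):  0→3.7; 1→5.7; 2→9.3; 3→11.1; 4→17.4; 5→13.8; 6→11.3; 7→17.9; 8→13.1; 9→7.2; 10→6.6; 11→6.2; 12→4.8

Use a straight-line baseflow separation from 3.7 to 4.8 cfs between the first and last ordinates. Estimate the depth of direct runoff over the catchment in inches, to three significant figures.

d ≈ 1.91 in

Direct runoff: 0.00, 1.91, 5.42, 7.12, 13.33, 9.64, 7.05, 13.56, 8.67, 2.67, 1.98, 1.49, 0.00 cfs; ΣQ_DR = 72.85 cfs.
V = ΣQ_DR · Δt = 72.85 × 3600 s = 2.623 × 10^5 ft³.
Over A = 0.0592 mi², depth = V / A = 1.91 in.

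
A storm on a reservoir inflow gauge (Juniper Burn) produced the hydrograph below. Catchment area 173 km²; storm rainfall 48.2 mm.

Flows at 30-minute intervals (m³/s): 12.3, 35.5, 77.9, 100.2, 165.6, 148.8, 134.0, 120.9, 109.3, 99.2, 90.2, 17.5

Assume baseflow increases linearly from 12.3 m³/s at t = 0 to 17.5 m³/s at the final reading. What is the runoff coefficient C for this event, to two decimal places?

ΣQ_DR = 932.6 m³/s; V = ΣQ_DR·Δt = 1.679 × 10^6 m³.
Runoff depth d = V / A = 9.703 mm.
C = d / P = 9.703 / 48.2 = 0.20.

C ≈ 0.20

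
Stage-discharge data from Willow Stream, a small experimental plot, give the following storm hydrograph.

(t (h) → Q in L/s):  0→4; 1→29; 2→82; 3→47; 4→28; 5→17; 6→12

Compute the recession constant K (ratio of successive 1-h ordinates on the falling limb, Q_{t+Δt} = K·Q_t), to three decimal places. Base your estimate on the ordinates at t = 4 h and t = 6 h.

Using the recession-limb readings at t = 4 h and t = 6 h: Q falls from 28 to 12 L/s over 2 intervals.
K = (Q₂/Q₁)^(1/2) = (12/28)^(1/2) = 0.655.

K ≈ 0.655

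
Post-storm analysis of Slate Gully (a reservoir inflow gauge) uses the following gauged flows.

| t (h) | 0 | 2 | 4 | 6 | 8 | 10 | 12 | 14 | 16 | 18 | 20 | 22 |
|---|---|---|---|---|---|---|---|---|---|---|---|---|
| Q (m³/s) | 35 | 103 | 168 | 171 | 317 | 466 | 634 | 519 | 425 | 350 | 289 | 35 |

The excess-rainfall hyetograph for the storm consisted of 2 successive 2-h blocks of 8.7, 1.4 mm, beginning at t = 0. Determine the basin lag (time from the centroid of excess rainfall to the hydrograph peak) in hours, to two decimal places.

t_L ≈ 10.72 h

Centroid of excess rainfall: t_c = Σ P_i·t̄_i / ΣP_i = 1.2772 h (block centres at 1, 3 h).
Hydrograph peak occurs at t = 12 h, so basin lag t_L = 12 − 1.2772 = 10.72 h.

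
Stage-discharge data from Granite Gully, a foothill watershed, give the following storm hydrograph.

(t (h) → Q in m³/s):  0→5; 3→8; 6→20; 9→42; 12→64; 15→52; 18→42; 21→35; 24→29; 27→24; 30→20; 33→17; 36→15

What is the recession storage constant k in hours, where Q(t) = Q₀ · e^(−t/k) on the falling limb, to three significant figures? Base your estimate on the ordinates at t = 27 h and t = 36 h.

On the falling limb, Q drops from 24 to 15 m³/s between t = 27 h and t = 36 h (Δt = 9 h).
k = −Δt / ln(Q₂/Q₁) = −9 / ln(15/24) = 19.1 h.

k ≈ 19.1 h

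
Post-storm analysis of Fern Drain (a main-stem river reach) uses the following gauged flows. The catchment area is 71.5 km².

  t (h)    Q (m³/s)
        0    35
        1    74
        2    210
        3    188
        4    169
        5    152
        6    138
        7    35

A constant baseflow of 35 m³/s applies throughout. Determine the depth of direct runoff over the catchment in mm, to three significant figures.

Direct runoff: 0.0, 39.0, 175.0, 153.0, 134.0, 117.0, 103.0, 0.0 m³/s; ΣQ_DR = 721.0 m³/s.
V = ΣQ_DR · Δt = 721.0 × 3600 s = 2.596 × 10^6 m³.
Over A = 71.5 km², depth = V / A = 36.3 mm.

d ≈ 36.3 mm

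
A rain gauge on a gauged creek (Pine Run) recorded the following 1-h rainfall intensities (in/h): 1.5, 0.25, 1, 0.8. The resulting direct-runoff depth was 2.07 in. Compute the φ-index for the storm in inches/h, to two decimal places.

φ ≈ 0.41 in/h

Only the 3 blocks with intensity above φ contribute runoff: 1.5, 1, 0.8 in/h.
Σ(I−φ)·Δt = d  ⇒  (1.5+1+0.8 − 3φ)·1 = 2.07
φ = (3.300 − 2.07/1) / 3 = 0.41 in/h.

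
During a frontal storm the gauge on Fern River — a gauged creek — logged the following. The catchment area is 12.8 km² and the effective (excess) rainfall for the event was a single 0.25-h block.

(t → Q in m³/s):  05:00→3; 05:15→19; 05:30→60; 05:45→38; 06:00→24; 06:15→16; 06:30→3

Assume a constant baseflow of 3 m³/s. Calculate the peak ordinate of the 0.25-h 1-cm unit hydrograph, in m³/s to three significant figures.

U_p ≈ 57.1 m³/s

Direct runoff: 0.0, 16.0, 57.0, 35.0, 21.0, 13.0, 0.0 m³/s; ΣQ_DR = 142.0 m³/s, peak = 57.0 m³/s.
Runoff depth d = ΣQ_DR·Δt / A = 142.0 × 900 / (12.8 km²) = 9.984 mm.
The 1-cm UH is the DRH scaled by (10 mm)/d, so U_p = 57.0 × 10/9.984 = 57.1 m³/s.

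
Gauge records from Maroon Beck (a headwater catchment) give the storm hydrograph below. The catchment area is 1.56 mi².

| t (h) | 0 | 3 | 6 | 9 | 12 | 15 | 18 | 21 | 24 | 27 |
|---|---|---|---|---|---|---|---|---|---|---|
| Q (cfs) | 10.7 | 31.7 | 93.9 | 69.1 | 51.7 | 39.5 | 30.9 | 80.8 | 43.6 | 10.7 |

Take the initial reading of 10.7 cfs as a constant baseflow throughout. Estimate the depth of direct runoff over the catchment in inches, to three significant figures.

Direct runoff: 0.0, 21.0, 83.2, 58.4, 41.0, 28.8, 20.2, 70.1, 32.9, 0.0 cfs; ΣQ_DR = 355.6 cfs.
V = ΣQ_DR · Δt = 355.6 × 10800 s = 3.840 × 10^6 ft³.
Over A = 1.56 mi², depth = V / A = 1.06 in.

d ≈ 1.06 in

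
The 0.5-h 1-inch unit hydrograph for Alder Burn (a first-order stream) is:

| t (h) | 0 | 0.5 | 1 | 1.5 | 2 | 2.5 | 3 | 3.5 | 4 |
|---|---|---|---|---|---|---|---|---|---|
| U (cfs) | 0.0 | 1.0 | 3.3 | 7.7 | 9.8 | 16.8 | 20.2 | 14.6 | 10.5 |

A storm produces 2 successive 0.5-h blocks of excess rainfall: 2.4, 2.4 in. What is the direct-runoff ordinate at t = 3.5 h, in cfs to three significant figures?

Q ≈ 83.5 cfs

By discrete convolution, Q_j = Σ (P_i / 1 in) · U_{j−i}.
At t = 3.5 h (j=7): Q = (2.4/1)·14.6 + (2.4/1)·20.2 = 83.5 cfs.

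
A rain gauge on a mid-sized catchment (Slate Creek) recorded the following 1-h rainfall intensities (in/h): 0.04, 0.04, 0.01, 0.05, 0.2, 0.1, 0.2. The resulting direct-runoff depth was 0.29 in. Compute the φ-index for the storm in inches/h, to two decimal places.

φ ≈ 0.07 in/h

Only the 3 blocks with intensity above φ contribute runoff: 0.2, 0.1, 0.2 in/h.
Σ(I−φ)·Δt = d  ⇒  (0.2+0.1+0.2 − 3φ)·1 = 0.29
φ = (0.5000 − 0.29/1) / 3 = 0.07 in/h.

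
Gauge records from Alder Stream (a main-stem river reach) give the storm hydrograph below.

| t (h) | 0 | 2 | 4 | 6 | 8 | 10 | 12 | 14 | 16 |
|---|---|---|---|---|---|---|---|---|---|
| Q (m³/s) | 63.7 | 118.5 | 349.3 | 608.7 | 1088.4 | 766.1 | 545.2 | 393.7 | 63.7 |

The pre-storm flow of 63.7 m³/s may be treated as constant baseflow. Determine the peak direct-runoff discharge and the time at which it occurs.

Subtracting baseflow gives direct-runoff ordinates: 0.0, 54.8, 285.6, 545.0, 1024.7, 702.4, 481.5, 330.0, 0.0 m³/s.
The maximum is 1024.7 m³/s, occurring at the reading for t = 8 h.

Q_p = 1024.7 m³/s at t = 8 h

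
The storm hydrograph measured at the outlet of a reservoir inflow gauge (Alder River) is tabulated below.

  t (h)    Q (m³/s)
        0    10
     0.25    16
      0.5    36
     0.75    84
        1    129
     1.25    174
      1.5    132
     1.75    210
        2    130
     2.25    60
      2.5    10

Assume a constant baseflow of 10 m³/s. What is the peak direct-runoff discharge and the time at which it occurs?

Subtracting baseflow gives direct-runoff ordinates: 0.0, 6.0, 26.0, 74.0, 119.0, 164.0, 122.0, 200.0, 120.0, 50.0, 0.0 m³/s.
The maximum is 200.0 m³/s, occurring at the reading for t = 1.75 h.

Q_p = 200.0 m³/s at t = 1.75 h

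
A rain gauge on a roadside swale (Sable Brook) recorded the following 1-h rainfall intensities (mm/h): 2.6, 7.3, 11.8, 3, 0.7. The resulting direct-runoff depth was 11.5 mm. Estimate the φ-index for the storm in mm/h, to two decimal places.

φ ≈ 3.80 mm/h

Only the 2 blocks with intensity above φ contribute runoff: 7.3, 11.8 mm/h.
Σ(I−φ)·Δt = d  ⇒  (7.3+11.8 − 2φ)·1 = 11.5
φ = (19.10 − 11.5/1) / 2 = 3.80 mm/h.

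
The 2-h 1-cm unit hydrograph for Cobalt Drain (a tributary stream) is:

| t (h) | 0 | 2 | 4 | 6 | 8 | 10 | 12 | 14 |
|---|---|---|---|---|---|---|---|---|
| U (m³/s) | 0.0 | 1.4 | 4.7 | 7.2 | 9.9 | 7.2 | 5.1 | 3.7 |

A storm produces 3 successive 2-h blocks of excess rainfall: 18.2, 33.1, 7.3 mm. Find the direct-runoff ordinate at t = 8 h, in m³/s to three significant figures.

Q ≈ 45.3 m³/s

By discrete convolution, Q_j = Σ (P_i / 10 mm) · U_{j−i}.
At t = 8 h (j=4): Q = (18.2/10)·9.9 + (33.1/10)·7.2 + (7.3/10)·4.7 = 45.3 m³/s.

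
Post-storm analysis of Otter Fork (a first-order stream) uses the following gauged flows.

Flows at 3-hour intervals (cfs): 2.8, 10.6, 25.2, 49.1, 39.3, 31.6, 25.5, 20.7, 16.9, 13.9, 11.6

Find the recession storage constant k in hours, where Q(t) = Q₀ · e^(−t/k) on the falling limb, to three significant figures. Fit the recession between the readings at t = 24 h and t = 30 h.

k ≈ 15.9 h

On the falling limb, Q drops from 16.9 to 11.6 cfs between t = 24 h and t = 30 h (Δt = 6 h).
k = −Δt / ln(Q₂/Q₁) = −6 / ln(11.6/16.9) = 15.9 h.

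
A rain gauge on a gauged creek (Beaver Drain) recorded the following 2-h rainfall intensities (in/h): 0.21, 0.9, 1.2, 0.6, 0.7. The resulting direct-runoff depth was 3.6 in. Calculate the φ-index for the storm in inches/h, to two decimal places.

φ ≈ 0.40 in/h

Only the 4 blocks with intensity above φ contribute runoff: 0.9, 1.2, 0.6, 0.7 in/h.
Σ(I−φ)·Δt = d  ⇒  (0.9+1.2+0.6+0.7 − 4φ)·2 = 3.6
φ = (3.400 − 3.6/2) / 4 = 0.40 in/h.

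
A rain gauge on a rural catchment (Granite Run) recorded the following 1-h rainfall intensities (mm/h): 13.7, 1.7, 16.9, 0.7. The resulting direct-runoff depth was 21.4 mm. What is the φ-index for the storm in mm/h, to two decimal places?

φ ≈ 4.60 mm/h

Only the 2 blocks with intensity above φ contribute runoff: 13.7, 16.9 mm/h.
Σ(I−φ)·Δt = d  ⇒  (13.7+16.9 − 2φ)·1 = 21.4
φ = (30.60 − 21.4/1) / 2 = 4.60 mm/h.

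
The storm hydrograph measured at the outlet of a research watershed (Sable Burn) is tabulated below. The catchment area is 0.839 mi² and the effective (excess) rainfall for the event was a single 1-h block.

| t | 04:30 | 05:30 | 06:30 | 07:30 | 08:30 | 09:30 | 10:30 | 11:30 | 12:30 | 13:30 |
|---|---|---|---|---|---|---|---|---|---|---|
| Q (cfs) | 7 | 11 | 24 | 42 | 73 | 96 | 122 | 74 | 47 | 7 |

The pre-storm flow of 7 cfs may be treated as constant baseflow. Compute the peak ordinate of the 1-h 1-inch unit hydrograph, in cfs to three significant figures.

Direct runoff: 0.0, 4.0, 17.0, 35.0, 66.0, 89.0, 115.0, 67.0, 40.0, 0.0 cfs; ΣQ_DR = 433.0 cfs, peak = 115.0 cfs.
Runoff depth d = ΣQ_DR·Δt / A = 433.0 × 3600 / (0.839 mi²) = 0.7997 in.
The 1-inch UH is the DRH scaled by (1 in)/d, so U_p = 115.0 × 1/0.7997 = 144 cfs.

U_p ≈ 144 cfs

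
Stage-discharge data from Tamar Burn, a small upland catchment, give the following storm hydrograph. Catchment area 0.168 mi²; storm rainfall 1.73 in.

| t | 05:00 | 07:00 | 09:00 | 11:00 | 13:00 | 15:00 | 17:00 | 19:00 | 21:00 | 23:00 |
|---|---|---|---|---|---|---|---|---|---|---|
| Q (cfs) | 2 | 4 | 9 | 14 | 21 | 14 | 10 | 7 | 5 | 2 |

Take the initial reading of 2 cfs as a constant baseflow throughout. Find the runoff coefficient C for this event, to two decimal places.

ΣQ_DR = 68.00 cfs; V = ΣQ_DR·Δt = 4.896 × 10^5 ft³.
Runoff depth d = V / A = 1.254 in.
C = d / P = 1.254 / 1.73 = 0.73.

C ≈ 0.73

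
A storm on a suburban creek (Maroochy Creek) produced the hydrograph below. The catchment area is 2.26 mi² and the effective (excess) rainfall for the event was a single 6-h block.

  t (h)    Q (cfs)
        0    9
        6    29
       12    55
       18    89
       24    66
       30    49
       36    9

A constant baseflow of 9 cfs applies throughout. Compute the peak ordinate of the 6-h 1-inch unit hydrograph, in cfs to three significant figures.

U_p ≈ 80.0 cfs

Direct runoff: 0.0, 20.0, 46.0, 80.0, 57.0, 40.0, 0.0 cfs; ΣQ_DR = 243.0 cfs, peak = 80.0 cfs.
Runoff depth d = ΣQ_DR·Δt / A = 243.0 × 21600 / (2.26 mi²) = 0.9997 in.
The 1-inch UH is the DRH scaled by (1 in)/d, so U_p = 80.0 × 1/0.9997 = 80.0 cfs.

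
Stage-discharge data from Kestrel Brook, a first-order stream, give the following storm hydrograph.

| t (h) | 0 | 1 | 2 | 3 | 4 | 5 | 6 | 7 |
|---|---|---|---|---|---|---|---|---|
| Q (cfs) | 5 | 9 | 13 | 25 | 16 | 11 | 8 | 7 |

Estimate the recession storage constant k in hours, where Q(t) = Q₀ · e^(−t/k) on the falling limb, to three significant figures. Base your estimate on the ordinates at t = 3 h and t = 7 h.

k ≈ 3.14 h

On the falling limb, Q drops from 25 to 7 cfs between t = 3 h and t = 7 h (Δt = 4 h).
k = −Δt / ln(Q₂/Q₁) = −4 / ln(7/25) = 3.14 h.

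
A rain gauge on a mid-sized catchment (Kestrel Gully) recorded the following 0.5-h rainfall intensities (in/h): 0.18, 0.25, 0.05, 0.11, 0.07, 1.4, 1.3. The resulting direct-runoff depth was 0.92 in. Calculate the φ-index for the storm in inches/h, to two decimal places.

Only the 2 blocks with intensity above φ contribute runoff: 1.4, 1.3 in/h.
Σ(I−φ)·Δt = d  ⇒  (1.4+1.3 − 2φ)·0.5 = 0.92
φ = (2.700 − 0.92/0.5) / 2 = 0.43 in/h.

φ ≈ 0.43 in/h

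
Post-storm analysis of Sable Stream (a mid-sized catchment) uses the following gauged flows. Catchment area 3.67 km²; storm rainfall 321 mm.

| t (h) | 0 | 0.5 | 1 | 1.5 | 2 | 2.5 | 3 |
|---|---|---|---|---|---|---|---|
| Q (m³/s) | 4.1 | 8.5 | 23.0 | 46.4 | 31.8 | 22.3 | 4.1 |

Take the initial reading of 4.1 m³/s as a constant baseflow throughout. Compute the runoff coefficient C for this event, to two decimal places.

C ≈ 0.17

ΣQ_DR = 111.5 m³/s; V = ΣQ_DR·Δt = 2.007 × 10^5 m³.
Runoff depth d = V / A = 54.69 mm.
C = d / P = 54.69 / 321 = 0.17.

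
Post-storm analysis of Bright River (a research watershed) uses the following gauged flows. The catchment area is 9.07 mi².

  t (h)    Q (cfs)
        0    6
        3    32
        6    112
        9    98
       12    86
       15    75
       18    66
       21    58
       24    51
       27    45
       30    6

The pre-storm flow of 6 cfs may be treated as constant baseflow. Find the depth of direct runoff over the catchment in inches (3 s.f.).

d ≈ 0.292 in

Direct runoff: 0.0, 26.0, 106.0, 92.0, 80.0, 69.0, 60.0, 52.0, 45.0, 39.0, 0.0 cfs; ΣQ_DR = 569.0 cfs.
V = ΣQ_DR · Δt = 569.0 × 10800 s = 6.145 × 10^6 ft³.
Over A = 9.07 mi², depth = V / A = 0.292 in.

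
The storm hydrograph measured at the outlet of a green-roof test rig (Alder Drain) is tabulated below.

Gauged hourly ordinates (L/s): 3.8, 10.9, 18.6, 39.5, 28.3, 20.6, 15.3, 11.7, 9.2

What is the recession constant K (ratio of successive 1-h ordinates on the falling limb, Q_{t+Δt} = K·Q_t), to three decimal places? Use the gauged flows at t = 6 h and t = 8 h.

K ≈ 0.775

Using the recession-limb readings at t = 6 h and t = 8 h: Q falls from 15.3 to 9.2 L/s over 2 intervals.
K = (Q₂/Q₁)^(1/2) = (9.2/15.3)^(1/2) = 0.775.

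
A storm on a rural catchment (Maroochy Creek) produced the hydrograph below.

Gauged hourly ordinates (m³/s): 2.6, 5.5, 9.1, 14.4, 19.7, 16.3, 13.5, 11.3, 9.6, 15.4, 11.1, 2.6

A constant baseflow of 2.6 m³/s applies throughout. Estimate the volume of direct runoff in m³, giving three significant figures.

V ≈ 3.60 × 10^5 m³

Direct-runoff ordinates (Q − Q_b): 0.0, 2.9, 6.5, 11.8, 17.1, 13.7, 10.9, 8.7, 7.0, 12.8, 8.5, 0.0 m³/s.
ΣQ_DR = 99.90 m³/s.
With Δt = 1 h = 3600 s, V = ΣQ_DR · Δt = 99.90 × 3600 = 3.60 × 10^5 m³.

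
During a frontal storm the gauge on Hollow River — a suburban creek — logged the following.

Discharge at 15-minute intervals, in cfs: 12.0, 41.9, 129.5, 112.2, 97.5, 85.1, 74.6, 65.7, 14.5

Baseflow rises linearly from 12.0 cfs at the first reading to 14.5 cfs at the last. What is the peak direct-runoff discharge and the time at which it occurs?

Q_p = 116.88 cfs at t = 0.5 h

Subtracting baseflow gives direct-runoff ordinates: 0.00, 29.59, 116.88, 99.26, 84.25, 71.54, 60.73, 51.51, 0.00 cfs.
The maximum is 116.88 cfs, occurring at the reading for t = 0.5 h.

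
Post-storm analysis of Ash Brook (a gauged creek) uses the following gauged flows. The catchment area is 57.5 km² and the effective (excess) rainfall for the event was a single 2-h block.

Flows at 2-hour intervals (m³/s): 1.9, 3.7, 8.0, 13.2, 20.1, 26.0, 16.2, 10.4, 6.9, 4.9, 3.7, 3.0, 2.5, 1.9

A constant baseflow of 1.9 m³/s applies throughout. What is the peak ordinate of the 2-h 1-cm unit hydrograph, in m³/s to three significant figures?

U_p ≈ 20.1 m³/s

Direct runoff: 0.0, 1.8, 6.1, 11.3, 18.2, 24.1, 14.3, 8.5, 5.0, 3.0, 1.8, 1.1, 0.6, 0.0 m³/s; ΣQ_DR = 95.80 m³/s, peak = 24.1 m³/s.
Runoff depth d = ΣQ_DR·Δt / A = 95.80 × 7200 / (57.5 km²) = 12.00 mm.
The 1-cm UH is the DRH scaled by (10 mm)/d, so U_p = 24.1 × 10/12.00 = 20.1 m³/s.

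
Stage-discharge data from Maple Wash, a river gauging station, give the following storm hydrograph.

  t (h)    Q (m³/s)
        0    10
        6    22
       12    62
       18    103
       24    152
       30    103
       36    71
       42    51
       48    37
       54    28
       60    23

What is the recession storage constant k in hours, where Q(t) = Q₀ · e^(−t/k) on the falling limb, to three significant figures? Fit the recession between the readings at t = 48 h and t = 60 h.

On the falling limb, Q drops from 37 to 23 m³/s between t = 48 h and t = 60 h (Δt = 12 h).
k = −Δt / ln(Q₂/Q₁) = −12 / ln(23/37) = 25.2 h.

k ≈ 25.2 h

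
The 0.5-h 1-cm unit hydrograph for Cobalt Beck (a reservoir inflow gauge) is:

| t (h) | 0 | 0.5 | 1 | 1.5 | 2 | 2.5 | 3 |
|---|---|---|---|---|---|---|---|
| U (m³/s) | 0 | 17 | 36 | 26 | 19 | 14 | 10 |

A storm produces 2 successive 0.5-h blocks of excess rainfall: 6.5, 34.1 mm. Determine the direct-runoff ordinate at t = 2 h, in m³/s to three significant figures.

By discrete convolution, Q_j = Σ (P_i / 10 mm) · U_{j−i}.
At t = 2 h (j=4): Q = (6.5/10)·19 + (34.1/10)·26 = 101 m³/s.

Q ≈ 101 m³/s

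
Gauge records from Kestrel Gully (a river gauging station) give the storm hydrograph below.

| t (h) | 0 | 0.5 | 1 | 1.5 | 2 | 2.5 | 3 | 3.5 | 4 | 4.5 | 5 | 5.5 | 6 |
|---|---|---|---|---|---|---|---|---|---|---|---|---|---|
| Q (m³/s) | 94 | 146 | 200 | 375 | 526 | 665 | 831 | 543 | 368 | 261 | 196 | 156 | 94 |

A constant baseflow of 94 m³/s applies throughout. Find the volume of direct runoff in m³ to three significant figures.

V ≈ 5.82 × 10^6 m³

Direct-runoff ordinates (Q − Q_b): 0.0, 52.0, 106.0, 281.0, 432.0, 571.0, 737.0, 449.0, 274.0, 167.0, 102.0, 62.0, 0.0 m³/s.
ΣQ_DR = 3233 m³/s.
With Δt = 0.5 h = 1800 s, V = ΣQ_DR · Δt = 3233 × 1800 = 5.82 × 10^6 m³.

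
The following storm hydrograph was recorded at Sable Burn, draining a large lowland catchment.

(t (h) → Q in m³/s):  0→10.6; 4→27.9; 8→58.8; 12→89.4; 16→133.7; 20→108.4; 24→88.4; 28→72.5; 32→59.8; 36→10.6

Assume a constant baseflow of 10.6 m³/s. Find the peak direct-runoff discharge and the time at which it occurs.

Subtracting baseflow gives direct-runoff ordinates: 0.0, 17.3, 48.2, 78.8, 123.1, 97.8, 77.8, 61.9, 49.2, 0.0 m³/s.
The maximum is 123.1 m³/s, occurring at the reading for t = 16 h.

Q_p = 123.1 m³/s at t = 16 h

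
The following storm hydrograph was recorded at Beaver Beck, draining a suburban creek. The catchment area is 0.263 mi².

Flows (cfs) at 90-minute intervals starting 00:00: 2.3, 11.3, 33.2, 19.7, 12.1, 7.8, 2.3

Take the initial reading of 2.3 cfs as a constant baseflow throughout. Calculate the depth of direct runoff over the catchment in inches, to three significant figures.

d ≈ 0.642 in

Direct runoff: 0.0, 9.0, 30.9, 17.4, 9.8, 5.5, 0.0 cfs; ΣQ_DR = 72.60 cfs.
V = ΣQ_DR · Δt = 72.60 × 5400 s = 3.920 × 10^5 ft³.
Over A = 0.263 mi², depth = V / A = 0.642 in.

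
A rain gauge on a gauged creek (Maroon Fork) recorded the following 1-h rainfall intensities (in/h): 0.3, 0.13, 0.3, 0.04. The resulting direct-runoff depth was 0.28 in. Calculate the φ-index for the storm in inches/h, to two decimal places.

φ ≈ 0.16 in/h

Only the 2 blocks with intensity above φ contribute runoff: 0.3, 0.3 in/h.
Σ(I−φ)·Δt = d  ⇒  (0.3+0.3 − 2φ)·1 = 0.28
φ = (0.6000 − 0.28/1) / 2 = 0.16 in/h.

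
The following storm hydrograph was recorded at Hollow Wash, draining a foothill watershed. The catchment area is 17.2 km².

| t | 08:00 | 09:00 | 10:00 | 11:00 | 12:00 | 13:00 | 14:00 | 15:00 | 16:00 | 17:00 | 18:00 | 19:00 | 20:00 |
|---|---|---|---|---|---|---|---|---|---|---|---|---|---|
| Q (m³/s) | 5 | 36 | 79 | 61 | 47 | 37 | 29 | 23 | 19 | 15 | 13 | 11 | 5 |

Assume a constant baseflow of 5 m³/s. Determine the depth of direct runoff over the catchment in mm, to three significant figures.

Direct runoff: 0.0, 31.0, 74.0, 56.0, 42.0, 32.0, 24.0, 18.0, 14.0, 10.0, 8.0, 6.0, 0.0 m³/s; ΣQ_DR = 315.0 m³/s.
V = ΣQ_DR · Δt = 315.0 × 3600 s = 1.134 × 10^6 m³.
Over A = 17.2 km², depth = V / A = 65.9 mm.

d ≈ 65.9 mm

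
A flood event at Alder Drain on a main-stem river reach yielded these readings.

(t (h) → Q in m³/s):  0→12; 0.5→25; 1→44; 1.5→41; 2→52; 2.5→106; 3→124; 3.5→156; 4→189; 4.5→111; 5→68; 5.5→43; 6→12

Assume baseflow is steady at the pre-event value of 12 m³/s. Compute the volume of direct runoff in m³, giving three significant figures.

Direct-runoff ordinates (Q − Q_b): 0.0, 13.0, 32.0, 29.0, 40.0, 94.0, 112.0, 144.0, 177.0, 99.0, 56.0, 31.0, 0.0 m³/s.
ΣQ_DR = 827.0 m³/s.
With Δt = 0.5 h = 1800 s, V = ΣQ_DR · Δt = 827.0 × 1800 = 1.49 × 10^6 m³.

V ≈ 1.49 × 10^6 m³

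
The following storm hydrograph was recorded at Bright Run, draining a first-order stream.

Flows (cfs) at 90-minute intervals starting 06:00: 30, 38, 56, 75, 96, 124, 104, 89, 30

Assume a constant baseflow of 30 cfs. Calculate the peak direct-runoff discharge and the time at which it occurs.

Subtracting baseflow gives direct-runoff ordinates: 0.0, 8.0, 26.0, 45.0, 66.0, 94.0, 74.0, 59.0, 0.0 cfs.
The maximum is 94.0 cfs, occurring at the reading for t = 13:30.

Q_p = 94.0 cfs at t = 13:30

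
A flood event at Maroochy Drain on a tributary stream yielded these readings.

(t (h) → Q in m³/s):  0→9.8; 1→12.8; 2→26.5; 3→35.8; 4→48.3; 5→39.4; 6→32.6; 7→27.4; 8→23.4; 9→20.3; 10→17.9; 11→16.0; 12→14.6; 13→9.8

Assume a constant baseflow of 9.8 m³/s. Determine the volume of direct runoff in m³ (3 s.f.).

Direct-runoff ordinates (Q − Q_b): 0.0, 3.0, 16.7, 26.0, 38.5, 29.6, 22.8, 17.6, 13.6, 10.5, 8.1, 6.2, 4.8, 0.0 m³/s.
ΣQ_DR = 197.4 m³/s.
With Δt = 1 h = 3600 s, V = ΣQ_DR · Δt = 197.4 × 3600 = 7.11 × 10^5 m³.

V ≈ 7.11 × 10^5 m³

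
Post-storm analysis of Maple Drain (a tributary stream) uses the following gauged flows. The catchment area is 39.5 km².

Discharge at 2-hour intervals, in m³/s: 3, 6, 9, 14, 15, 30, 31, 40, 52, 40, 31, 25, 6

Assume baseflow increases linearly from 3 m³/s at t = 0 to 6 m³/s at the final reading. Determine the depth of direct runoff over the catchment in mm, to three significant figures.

Direct runoff: 0.00, 2.75, 5.50, 10.25, 11.00, 25.75, 26.50, 35.25, 47.00, 34.75, 25.50, 19.25, 0.00 m³/s; ΣQ_DR = 243.5 m³/s.
V = ΣQ_DR · Δt = 243.5 × 7200 s = 1.753 × 10^6 m³.
Over A = 39.5 km², depth = V / A = 44.4 mm.

d ≈ 44.4 mm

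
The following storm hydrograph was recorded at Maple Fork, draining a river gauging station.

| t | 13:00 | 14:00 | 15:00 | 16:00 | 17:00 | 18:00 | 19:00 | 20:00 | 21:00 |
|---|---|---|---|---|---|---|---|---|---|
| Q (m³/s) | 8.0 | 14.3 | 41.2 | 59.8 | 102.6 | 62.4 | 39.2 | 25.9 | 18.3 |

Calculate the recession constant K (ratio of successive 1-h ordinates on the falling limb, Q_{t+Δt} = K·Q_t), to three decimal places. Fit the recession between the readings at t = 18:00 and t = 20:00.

Using the recession-limb readings at t = 18:00 and t = 20:00: Q falls from 62.4 to 25.9 m³/s over 2 intervals.
K = (Q₂/Q₁)^(1/2) = (25.9/62.4)^(1/2) = 0.644.

K ≈ 0.644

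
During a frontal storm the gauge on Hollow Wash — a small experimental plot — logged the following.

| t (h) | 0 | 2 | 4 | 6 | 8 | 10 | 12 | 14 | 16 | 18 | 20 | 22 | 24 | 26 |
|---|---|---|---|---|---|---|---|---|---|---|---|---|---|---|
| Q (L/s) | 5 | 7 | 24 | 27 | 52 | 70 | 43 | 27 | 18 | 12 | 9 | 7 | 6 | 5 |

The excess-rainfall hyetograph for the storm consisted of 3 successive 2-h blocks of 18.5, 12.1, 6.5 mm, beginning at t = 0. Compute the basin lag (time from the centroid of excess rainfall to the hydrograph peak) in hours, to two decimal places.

t_L ≈ 7.65 h

Centroid of excess rainfall: t_c = Σ P_i·t̄_i / ΣP_i = 2.3531 h (block centres at 1, 3, 5 h).
Hydrograph peak occurs at t = 10 h, so basin lag t_L = 10 − 2.3531 = 7.65 h.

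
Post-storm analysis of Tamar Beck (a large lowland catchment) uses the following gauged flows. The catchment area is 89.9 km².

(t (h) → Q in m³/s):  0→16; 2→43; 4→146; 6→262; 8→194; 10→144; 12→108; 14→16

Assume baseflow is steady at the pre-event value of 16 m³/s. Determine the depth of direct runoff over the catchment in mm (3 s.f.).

Direct runoff: 0.0, 27.0, 130.0, 246.0, 178.0, 128.0, 92.0, 0.0 m³/s; ΣQ_DR = 801.0 m³/s.
V = ΣQ_DR · Δt = 801.0 × 7200 s = 5.767 × 10^6 m³.
Over A = 89.9 km², depth = V / A = 64.2 mm.

d ≈ 64.2 mm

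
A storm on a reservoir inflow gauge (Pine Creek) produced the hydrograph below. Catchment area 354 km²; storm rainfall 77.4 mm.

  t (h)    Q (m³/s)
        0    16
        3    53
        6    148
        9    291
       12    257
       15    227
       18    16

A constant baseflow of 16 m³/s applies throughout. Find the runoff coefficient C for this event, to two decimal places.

C ≈ 0.35

ΣQ_DR = 896.0 m³/s; V = ΣQ_DR·Δt = 9.677 × 10^6 m³.
Runoff depth d = V / A = 27.34 mm.
C = d / P = 27.34 / 77.4 = 0.35.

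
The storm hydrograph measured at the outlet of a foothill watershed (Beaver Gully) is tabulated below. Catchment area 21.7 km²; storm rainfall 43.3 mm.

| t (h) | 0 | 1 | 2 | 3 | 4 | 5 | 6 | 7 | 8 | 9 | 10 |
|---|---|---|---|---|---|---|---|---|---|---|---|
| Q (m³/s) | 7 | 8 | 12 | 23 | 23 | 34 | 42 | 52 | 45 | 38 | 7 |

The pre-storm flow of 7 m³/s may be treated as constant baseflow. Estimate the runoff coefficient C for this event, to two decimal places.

C ≈ 0.82

ΣQ_DR = 214.0 m³/s; V = ΣQ_DR·Δt = 7.704 × 10^5 m³.
Runoff depth d = V / A = 35.50 mm.
C = d / P = 35.50 / 43.3 = 0.82.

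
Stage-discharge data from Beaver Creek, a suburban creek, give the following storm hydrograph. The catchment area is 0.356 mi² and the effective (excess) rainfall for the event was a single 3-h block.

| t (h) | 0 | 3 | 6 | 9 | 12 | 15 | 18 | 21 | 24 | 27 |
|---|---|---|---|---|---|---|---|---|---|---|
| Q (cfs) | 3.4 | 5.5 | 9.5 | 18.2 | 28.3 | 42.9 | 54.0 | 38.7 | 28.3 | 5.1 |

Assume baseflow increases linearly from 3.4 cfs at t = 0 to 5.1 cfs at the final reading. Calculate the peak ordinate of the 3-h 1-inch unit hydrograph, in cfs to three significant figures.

Direct runoff: 0.00, 1.91, 5.72, 14.23, 24.14, 38.56, 49.47, 33.98, 23.39, 0.00 cfs; ΣQ_DR = 191.4 cfs, peak = 49.47 cfs.
Runoff depth d = ΣQ_DR·Δt / A = 191.4 × 10800 / (0.356 mi²) = 2.499 in.
The 1-inch UH is the DRH scaled by (1 in)/d, so U_p = 49.47 × 1/2.499 = 19.8 cfs.

U_p ≈ 19.8 cfs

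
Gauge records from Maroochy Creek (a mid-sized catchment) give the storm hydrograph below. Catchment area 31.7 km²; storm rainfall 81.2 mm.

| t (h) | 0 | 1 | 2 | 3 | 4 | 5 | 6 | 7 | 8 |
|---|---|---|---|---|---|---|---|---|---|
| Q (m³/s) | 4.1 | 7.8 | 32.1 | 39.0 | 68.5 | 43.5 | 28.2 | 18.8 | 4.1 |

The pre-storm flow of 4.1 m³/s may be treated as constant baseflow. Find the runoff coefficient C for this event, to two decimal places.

C ≈ 0.29

ΣQ_DR = 209.2 m³/s; V = ΣQ_DR·Δt = 7.531 × 10^5 m³.
Runoff depth d = V / A = 23.76 mm.
C = d / P = 23.76 / 81.2 = 0.29.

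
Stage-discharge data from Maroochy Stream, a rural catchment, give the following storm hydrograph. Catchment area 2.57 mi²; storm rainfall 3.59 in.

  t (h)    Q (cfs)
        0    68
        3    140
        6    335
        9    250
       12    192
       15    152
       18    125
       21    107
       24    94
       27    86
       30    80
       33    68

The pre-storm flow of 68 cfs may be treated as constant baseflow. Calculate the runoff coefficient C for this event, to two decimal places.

C ≈ 0.44

ΣQ_DR = 881.0 cfs; V = ΣQ_DR·Δt = 9.515 × 10^6 ft³.
Runoff depth d = V / A = 1.594 in.
C = d / P = 1.594 / 3.59 = 0.44.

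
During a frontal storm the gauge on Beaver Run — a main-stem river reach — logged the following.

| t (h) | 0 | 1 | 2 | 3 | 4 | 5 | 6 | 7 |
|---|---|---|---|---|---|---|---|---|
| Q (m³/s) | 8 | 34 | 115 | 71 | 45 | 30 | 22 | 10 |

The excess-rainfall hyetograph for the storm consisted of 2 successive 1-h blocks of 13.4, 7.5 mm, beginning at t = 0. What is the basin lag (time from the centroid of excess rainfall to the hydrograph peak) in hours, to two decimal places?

Centroid of excess rainfall: t_c = Σ P_i·t̄_i / ΣP_i = 0.8589 h (block centres at 0.5, 1.5 h).
Hydrograph peak occurs at t = 2 h, so basin lag t_L = 2 − 0.8589 = 1.14 h.

t_L ≈ 1.14 h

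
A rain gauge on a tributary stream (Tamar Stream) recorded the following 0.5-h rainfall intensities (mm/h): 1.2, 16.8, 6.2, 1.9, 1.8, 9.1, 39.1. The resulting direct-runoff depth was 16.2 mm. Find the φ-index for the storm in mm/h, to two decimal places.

Only the 2 blocks with intensity above φ contribute runoff: 16.8, 39.1 mm/h.
Σ(I−φ)·Δt = d  ⇒  (16.8+39.1 − 2φ)·0.5 = 16.2
φ = (55.90 − 16.2/0.5) / 2 = 11.75 mm/h.

φ ≈ 11.75 mm/h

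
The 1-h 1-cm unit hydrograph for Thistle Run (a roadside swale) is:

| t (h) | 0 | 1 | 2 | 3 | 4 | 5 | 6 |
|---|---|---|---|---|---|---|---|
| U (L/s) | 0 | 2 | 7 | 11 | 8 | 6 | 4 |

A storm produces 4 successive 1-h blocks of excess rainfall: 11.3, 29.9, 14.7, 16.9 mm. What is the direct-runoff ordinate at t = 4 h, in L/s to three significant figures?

Q ≈ 55.6 L/s

By discrete convolution, Q_j = Σ (P_i / 10 mm) · U_{j−i}.
At t = 4 h (j=4): Q = (11.3/10)·8 + (29.9/10)·11 + (14.7/10)·7 + (16.9/10)·2 = 55.6 L/s.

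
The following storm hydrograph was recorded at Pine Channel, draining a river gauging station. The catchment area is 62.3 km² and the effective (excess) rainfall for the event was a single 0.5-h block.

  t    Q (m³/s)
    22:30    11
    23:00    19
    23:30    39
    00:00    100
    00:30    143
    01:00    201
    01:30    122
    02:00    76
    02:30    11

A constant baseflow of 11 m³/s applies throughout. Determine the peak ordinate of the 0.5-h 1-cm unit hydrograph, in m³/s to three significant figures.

U_p ≈ 106 m³/s

Direct runoff: 0.0, 8.0, 28.0, 89.0, 132.0, 190.0, 111.0, 65.0, 0.0 m³/s; ΣQ_DR = 623.0 m³/s, peak = 190.0 m³/s.
Runoff depth d = ΣQ_DR·Δt / A = 623.0 × 1800 / (62.3 km²) = 18.00 mm.
The 1-cm UH is the DRH scaled by (10 mm)/d, so U_p = 190.0 × 10/18.00 = 106 m³/s.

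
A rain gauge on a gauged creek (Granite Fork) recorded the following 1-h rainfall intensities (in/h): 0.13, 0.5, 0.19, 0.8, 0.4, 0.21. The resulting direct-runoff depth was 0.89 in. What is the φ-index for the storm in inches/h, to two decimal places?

Only the 3 blocks with intensity above φ contribute runoff: 0.5, 0.8, 0.4 in/h.
Σ(I−φ)·Δt = d  ⇒  (0.5+0.8+0.4 − 3φ)·1 = 0.89
φ = (1.700 − 0.89/1) / 3 = 0.27 in/h.

φ ≈ 0.27 in/h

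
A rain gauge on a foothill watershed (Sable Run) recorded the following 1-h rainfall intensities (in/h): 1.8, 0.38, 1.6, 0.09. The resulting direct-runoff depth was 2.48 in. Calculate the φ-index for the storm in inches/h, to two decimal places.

Only the 2 blocks with intensity above φ contribute runoff: 1.8, 1.6 in/h.
Σ(I−φ)·Δt = d  ⇒  (1.8+1.6 − 2φ)·1 = 2.48
φ = (3.400 − 2.48/1) / 2 = 0.46 in/h.

φ ≈ 0.46 in/h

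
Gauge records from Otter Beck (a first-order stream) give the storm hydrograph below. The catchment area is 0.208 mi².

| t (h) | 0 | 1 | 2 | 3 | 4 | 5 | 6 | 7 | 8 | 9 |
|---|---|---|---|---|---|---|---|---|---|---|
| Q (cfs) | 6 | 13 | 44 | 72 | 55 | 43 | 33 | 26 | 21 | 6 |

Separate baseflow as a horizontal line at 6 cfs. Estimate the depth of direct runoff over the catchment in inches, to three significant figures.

d ≈ 1.93 in

Direct runoff: 0.0, 7.0, 38.0, 66.0, 49.0, 37.0, 27.0, 20.0, 15.0, 0.0 cfs; ΣQ_DR = 259.0 cfs.
V = ΣQ_DR · Δt = 259.0 × 3600 s = 9.324 × 10^5 ft³.
Over A = 0.208 mi², depth = V / A = 1.93 in.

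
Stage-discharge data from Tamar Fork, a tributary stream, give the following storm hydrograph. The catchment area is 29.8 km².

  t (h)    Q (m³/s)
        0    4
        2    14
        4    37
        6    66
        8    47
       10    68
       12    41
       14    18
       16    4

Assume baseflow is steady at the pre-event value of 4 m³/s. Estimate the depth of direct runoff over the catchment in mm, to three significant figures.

Direct runoff: 0.0, 10.0, 33.0, 62.0, 43.0, 64.0, 37.0, 14.0, 0.0 m³/s; ΣQ_DR = 263.0 m³/s.
V = ΣQ_DR · Δt = 263.0 × 7200 s = 1.894 × 10^6 m³.
Over A = 29.8 km², depth = V / A = 63.5 mm.

d ≈ 63.5 mm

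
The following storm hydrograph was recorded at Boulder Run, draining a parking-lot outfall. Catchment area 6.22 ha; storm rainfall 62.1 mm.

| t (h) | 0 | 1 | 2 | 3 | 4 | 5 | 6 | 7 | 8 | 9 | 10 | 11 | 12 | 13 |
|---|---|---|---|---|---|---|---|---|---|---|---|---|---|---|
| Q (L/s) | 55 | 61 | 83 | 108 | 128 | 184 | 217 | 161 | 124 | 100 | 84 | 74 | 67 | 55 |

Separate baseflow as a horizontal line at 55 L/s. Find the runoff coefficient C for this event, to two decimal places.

ΣQ_DR = 731.0 L/s; V = ΣQ_DR·Δt = 2.632 × 10^6 L.
Runoff depth d = V / A = 42.31 mm.
C = d / P = 42.31 / 62.1 = 0.68.

C ≈ 0.68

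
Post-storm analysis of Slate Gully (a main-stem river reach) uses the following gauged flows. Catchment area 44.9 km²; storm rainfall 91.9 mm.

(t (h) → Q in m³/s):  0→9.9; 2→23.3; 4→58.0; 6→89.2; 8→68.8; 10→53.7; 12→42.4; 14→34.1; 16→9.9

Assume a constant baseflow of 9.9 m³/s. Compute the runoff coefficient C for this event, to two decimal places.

C ≈ 0.52

ΣQ_DR = 300.2 m³/s; V = ΣQ_DR·Δt = 2.161 × 10^6 m³.
Runoff depth d = V / A = 48.14 mm.
C = d / P = 48.14 / 91.9 = 0.52.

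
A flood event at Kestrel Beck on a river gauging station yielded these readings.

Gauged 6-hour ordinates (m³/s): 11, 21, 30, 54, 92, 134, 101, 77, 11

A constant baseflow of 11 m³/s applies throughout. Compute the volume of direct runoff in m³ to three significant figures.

V ≈ 9.33 × 10^6 m³

Direct-runoff ordinates (Q − Q_b): 0.0, 10.0, 19.0, 43.0, 81.0, 123.0, 90.0, 66.0, 0.0 m³/s.
ΣQ_DR = 432.0 m³/s.
With Δt = 6 h = 21600 s, V = ΣQ_DR · Δt = 432.0 × 21600 = 9.33 × 10^6 m³.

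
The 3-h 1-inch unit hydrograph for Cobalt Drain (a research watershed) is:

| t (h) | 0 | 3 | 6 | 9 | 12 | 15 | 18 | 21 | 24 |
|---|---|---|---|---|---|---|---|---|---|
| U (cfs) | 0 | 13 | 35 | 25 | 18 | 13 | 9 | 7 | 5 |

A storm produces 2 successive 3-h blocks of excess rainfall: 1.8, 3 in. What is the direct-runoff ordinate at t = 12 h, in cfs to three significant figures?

By discrete convolution, Q_j = Σ (P_i / 1 in) · U_{j−i}.
At t = 12 h (j=4): Q = (1.8/1)·18 + (3/1)·25 = 107 cfs.

Q ≈ 107 cfs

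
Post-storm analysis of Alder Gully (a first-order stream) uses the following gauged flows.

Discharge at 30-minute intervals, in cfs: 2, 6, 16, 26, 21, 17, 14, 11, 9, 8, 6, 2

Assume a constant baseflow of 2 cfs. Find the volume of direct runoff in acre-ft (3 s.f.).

V ≈ 4.71 acre-ft

Direct-runoff ordinates (Q − Q_b): 0.0, 4.0, 14.0, 24.0, 19.0, 15.0, 12.0, 9.0, 7.0, 6.0, 4.0, 0.0 cfs.
ΣQ_DR = 114.0 cfs.
With Δt = 0.5 h = 1800 s, V = ΣQ_DR · Δt = 114.0 × 1800 = 2.05 × 10^5 ft³ = 4.71 acre-ft.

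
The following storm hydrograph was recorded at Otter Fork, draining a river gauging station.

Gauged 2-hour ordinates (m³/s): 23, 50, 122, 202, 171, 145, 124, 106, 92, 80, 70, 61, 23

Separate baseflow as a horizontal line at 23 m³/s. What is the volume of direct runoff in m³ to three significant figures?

Direct-runoff ordinates (Q − Q_b): 0.0, 27.0, 99.0, 179.0, 148.0, 122.0, 101.0, 83.0, 69.0, 57.0, 47.0, 38.0, 0.0 m³/s.
ΣQ_DR = 970.0 m³/s.
With Δt = 2 h = 7200 s, V = ΣQ_DR · Δt = 970.0 × 7200 = 6.98 × 10^6 m³.

V ≈ 6.98 × 10^6 m³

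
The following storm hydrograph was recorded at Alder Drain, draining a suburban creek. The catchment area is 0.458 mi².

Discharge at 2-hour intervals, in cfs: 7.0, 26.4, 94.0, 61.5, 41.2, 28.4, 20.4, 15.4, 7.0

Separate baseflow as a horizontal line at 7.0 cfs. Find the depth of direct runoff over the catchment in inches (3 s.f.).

Direct runoff: 0.0, 19.4, 87.0, 54.5, 34.2, 21.4, 13.4, 8.4, 0.0 cfs; ΣQ_DR = 238.3 cfs.
V = ΣQ_DR · Δt = 238.3 × 7200 s = 1.716 × 10^6 ft³.
Over A = 0.458 mi², depth = V / A = 1.61 in.

d ≈ 1.61 in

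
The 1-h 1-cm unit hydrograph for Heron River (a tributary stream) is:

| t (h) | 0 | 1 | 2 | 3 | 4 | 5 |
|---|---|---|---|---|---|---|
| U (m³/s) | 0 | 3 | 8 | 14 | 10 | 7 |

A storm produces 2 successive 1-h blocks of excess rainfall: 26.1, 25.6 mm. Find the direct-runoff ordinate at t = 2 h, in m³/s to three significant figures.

By discrete convolution, Q_j = Σ (P_i / 10 mm) · U_{j−i}.
At t = 2 h (j=2): Q = (26.1/10)·8 + (25.6/10)·3 = 28.6 m³/s.

Q ≈ 28.6 m³/s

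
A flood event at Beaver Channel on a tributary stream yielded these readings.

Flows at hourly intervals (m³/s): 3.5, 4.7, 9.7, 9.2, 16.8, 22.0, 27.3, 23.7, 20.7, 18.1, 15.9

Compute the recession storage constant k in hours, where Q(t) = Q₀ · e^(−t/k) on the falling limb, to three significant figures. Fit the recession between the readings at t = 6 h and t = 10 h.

On the falling limb, Q drops from 27.3 to 15.9 m³/s between t = 6 h and t = 10 h (Δt = 4 h).
k = −Δt / ln(Q₂/Q₁) = −4 / ln(15.9/27.3) = 7.40 h.

k ≈ 7.40 h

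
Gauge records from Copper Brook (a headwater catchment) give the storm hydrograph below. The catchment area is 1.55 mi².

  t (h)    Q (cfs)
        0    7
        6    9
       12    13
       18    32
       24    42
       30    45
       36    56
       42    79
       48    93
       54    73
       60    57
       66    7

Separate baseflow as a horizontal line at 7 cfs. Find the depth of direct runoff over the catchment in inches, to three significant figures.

d ≈ 2.57 in

Direct runoff: 0.0, 2.0, 6.0, 25.0, 35.0, 38.0, 49.0, 72.0, 86.0, 66.0, 50.0, 0.0 cfs; ΣQ_DR = 429.0 cfs.
V = ΣQ_DR · Δt = 429.0 × 21600 s = 9.266 × 10^6 ft³.
Over A = 1.55 mi², depth = V / A = 2.57 in.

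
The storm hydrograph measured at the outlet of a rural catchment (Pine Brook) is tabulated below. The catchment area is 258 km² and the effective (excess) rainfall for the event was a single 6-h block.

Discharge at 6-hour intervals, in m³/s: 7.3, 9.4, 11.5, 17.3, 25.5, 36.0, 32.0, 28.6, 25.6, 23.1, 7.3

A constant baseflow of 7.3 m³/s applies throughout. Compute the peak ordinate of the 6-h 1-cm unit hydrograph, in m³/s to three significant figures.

Direct runoff: 0.0, 2.1, 4.2, 10.0, 18.2, 28.7, 24.7, 21.3, 18.3, 15.8, 0.0 m³/s; ΣQ_DR = 143.3 m³/s, peak = 28.7 m³/s.
Runoff depth d = ΣQ_DR·Δt / A = 143.3 × 21600 / (258 km²) = 12.00 mm.
The 1-cm UH is the DRH scaled by (10 mm)/d, so U_p = 28.7 × 10/12.00 = 23.9 m³/s.

U_p ≈ 23.9 m³/s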